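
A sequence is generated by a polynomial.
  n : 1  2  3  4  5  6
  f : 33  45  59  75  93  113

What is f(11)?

D1: 12  14  16  18  20
D2: 2  2  2  2
Second differences constant at 2.
20 + 2 = 22;  113 + 22 = 135
22 + 2 = 24;  135 + 24 = 159
24 + 2 = 26;  159 + 26 = 185
26 + 2 = 28;  185 + 28 = 213
28 + 2 = 30;  213 + 30 = 243

243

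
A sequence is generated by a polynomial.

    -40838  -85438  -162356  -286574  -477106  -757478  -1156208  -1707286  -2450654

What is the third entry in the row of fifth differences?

-480

First differences: -44600, -76918, -124218, -190532, -280372, -398730, -551078, -743368
Second differences: -32318, -47300, -66314, -89840, -118358, -152348, -192290
Third differences: -14982, -19014, -23526, -28518, -33990, -39942
Fourth differences: -4032, -4512, -4992, -5472, -5952
Fifth differences: -480, -480, -480, -480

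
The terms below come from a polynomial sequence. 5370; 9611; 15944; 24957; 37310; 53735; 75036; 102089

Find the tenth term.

Δ: 4241  6333  9013  12353  16425  21301  27053
Δ²: 2092  2680  3340  4072  4876  5752
Δ³: 588  660  732  804  876
Δ⁴: 72  72  72  72
Fourth differences constant at 72.
876 + 72 = 948;  5752 + 948 = 6700;  27053 + 6700 = 33753;  102089 + 33753 = 135842
948 + 72 = 1020;  6700 + 1020 = 7720;  33753 + 7720 = 41473;  135842 + 41473 = 177315

177315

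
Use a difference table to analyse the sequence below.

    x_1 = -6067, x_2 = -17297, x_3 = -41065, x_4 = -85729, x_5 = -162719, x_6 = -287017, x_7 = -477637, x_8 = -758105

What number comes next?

First differences: -11230  -23768  -44664  -76990  -124298  -190620  -280468
Second differences: -12538  -20896  -32326  -47308  -66322  -89848
Third differences: -8358  -11430  -14982  -19014  -23526
Fourth differences: -3072  -3552  -4032  -4512
Fifth differences: -480  -480  -480
The fifth differences are constant (-480).
-4512 − 480 = -4992;  -23526 − 4992 = -28518;  -89848 − 28518 = -118366;  -280468 − 118366 = -398834;  -758105 − 398834 = -1156939

-1156939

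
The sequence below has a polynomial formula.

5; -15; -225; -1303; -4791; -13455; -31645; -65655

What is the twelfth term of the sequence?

-573975

First differences: -20, -210, -1078, -3488, -8664, -18190, -34010
Second differences: -190, -868, -2410, -5176, -9526, -15820
Third differences: -678, -1542, -2766, -4350, -6294
Fourth differences: -864, -1224, -1584, -1944
Fifth differences: -360, -360, -360
Constant fifth difference = -360, so extend:
-1944 − 360 = -2304;  -6294 − 2304 = -8598;  -15820 − 8598 = -24418;  -34010 − 24418 = -58428;  -65655 − 58428 = -124083
-2304 − 360 = -2664;  -8598 − 2664 = -11262;  -24418 − 11262 = -35680;  -58428 − 35680 = -94108;  -124083 − 94108 = -218191
-2664 − 360 = -3024;  -11262 − 3024 = -14286;  -35680 − 14286 = -49966;  -94108 − 49966 = -144074;  -218191 − 144074 = -362265
-3024 − 360 = -3384;  -14286 − 3384 = -17670;  -49966 − 17670 = -67636;  -144074 − 67636 = -211710;  -362265 − 211710 = -573975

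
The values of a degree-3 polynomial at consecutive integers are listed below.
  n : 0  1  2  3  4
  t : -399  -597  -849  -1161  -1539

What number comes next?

-1989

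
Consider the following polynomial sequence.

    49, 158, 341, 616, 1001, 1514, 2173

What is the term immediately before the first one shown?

D1: 109, 183, 275, 385, 513, 659
D2: 74, 92, 110, 128, 146
D3: 18, 18, 18, 18
The third differences are constant at 18.
Work back: 74 − 18 = 56;  109 − 56 = 53;  49 − 53 = -4

-4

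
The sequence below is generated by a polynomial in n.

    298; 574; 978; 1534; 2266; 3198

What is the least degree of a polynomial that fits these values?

3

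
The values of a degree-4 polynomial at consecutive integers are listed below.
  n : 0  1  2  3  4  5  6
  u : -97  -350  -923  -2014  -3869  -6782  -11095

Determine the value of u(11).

-68990

Δ: -253 , -573 , -1091 , -1855 , -2913 , -4313
Δ²: -320 , -518 , -764 , -1058 , -1400
Δ³: -198 , -246 , -294 , -342
Δ⁴: -48 , -48 , -48
Constant fourth difference = -48, so extend:
-342 − 48 = -390;  -1400 − 390 = -1790;  -4313 − 1790 = -6103;  -11095 − 6103 = -17198
-390 − 48 = -438;  -1790 − 438 = -2228;  -6103 − 2228 = -8331;  -17198 − 8331 = -25529
-438 − 48 = -486;  -2228 − 486 = -2714;  -8331 − 2714 = -11045;  -25529 − 11045 = -36574
-486 − 48 = -534;  -2714 − 534 = -3248;  -11045 − 3248 = -14293;  -36574 − 14293 = -50867
-534 − 48 = -582;  -3248 − 582 = -3830;  -14293 − 3830 = -18123;  -50867 − 18123 = -68990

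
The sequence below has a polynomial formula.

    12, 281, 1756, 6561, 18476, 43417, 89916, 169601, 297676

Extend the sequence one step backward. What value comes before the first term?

Δ: 269, 1475, 4805, 11915, 24941, 46499, 79685, 128075
Δ²: 1206, 3330, 7110, 13026, 21558, 33186, 48390
Δ³: 2124, 3780, 5916, 8532, 11628, 15204
Δ⁴: 1656, 2136, 2616, 3096, 3576
Δ⁵: 480, 480, 480, 480
The fifth differences are constant at 480.
Work back: 1656 − 480 = 1176;  2124 − 1176 = 948;  1206 − 948 = 258;  269 − 258 = 11;  12 − 11 = 1

1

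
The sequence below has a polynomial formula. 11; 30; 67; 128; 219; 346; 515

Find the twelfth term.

2200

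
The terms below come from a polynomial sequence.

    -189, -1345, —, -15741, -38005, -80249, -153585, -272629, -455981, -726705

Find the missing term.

Using the last 7 terms:
First differences: -22264  -42244  -73336  -119044  -183352  -270724
Second differences: -19980  -31092  -45708  -64308  -87372
Third differences: -11112  -14616  -18600  -23064
Fourth differences: -3504  -3984  -4464
Fifth differences: -480  -480
Constant fifth difference = -480.
Extend backward: -3504 + 480 = -3024;  -11112 + 3024 = -8088;  -19980 + 8088 = -11892;  -22264 + 11892 = -10372;  -15741 + 10372 = -5369

-5369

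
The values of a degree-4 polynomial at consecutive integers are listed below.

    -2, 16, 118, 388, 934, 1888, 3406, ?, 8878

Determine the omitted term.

Using the first 7 terms:
18  102  270  546  954  1518
84  168  276  408  564
84  108  132  156
24  24  24
Constant fourth difference = 24.
Extend forward: 156 + 24 = 180;  564 + 180 = 744;  1518 + 744 = 2262;  3406 + 2262 = 5668

5668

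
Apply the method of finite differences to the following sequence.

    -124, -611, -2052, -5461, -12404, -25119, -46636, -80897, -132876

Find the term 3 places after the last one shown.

Δ: -487  -1441  -3409  -6943  -12715  -21517  -34261  -51979
Δ²: -954  -1968  -3534  -5772  -8802  -12744  -17718
Δ³: -1014  -1566  -2238  -3030  -3942  -4974
Δ⁴: -552  -672  -792  -912  -1032
Δ⁵: -120  -120  -120  -120
Fifth differences constant at -120.
-1032 − 120 = -1152;  -4974 − 1152 = -6126;  -17718 − 6126 = -23844;  -51979 − 23844 = -75823;  -132876 − 75823 = -208699
-1152 − 120 = -1272;  -6126 − 1272 = -7398;  -23844 − 7398 = -31242;  -75823 − 31242 = -107065;  -208699 − 107065 = -315764
-1272 − 120 = -1392;  -7398 − 1392 = -8790;  -31242 − 8790 = -40032;  -107065 − 40032 = -147097;  -315764 − 147097 = -462861

-462861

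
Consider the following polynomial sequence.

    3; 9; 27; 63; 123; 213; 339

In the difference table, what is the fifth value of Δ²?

First differences: 6, 18, 36, 60, 90, 126
Second differences: 12, 18, 24, 30, 36
Third differences: 6, 6, 6, 6

36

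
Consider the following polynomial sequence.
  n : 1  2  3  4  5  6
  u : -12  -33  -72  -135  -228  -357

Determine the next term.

-528

D1: -21 , -39 , -63 , -93 , -129
D2: -18 , -24 , -30 , -36
D3: -6 , -6 , -6
Third differences constant at -6.
-36 − 6 = -42;  -129 − 42 = -171;  -357 − 171 = -528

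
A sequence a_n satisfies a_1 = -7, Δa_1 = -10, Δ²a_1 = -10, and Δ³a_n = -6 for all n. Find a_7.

Build the table forward from the leading diagonal:
D3: -6  -6  -6  -6  -6  -6  -6
D2: -10  -16  -22  -28  -34  -40  -46
D1: -10  -20  -36  -58  -86  -120  -160
a: -7  -17  -37  -73  -131  -217  -337

-337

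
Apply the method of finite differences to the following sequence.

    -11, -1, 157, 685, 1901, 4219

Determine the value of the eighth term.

First differences: 10, 158, 528, 1216, 2318
Second differences: 148, 370, 688, 1102
Third differences: 222, 318, 414
Fourth differences: 96, 96
Constant fourth difference = 96, so extend:
414 + 96 = 510;  1102 + 510 = 1612;  2318 + 1612 = 3930;  4219 + 3930 = 8149
510 + 96 = 606;  1612 + 606 = 2218;  3930 + 2218 = 6148;  8149 + 6148 = 14297

14297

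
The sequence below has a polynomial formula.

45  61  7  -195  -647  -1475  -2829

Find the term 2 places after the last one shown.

D1: 16, -54, -202, -452, -828, -1354
D2: -70, -148, -250, -376, -526
D3: -78, -102, -126, -150
D4: -24, -24, -24
Constant fourth difference = -24, so extend:
-150 − 24 = -174;  -526 − 174 = -700;  -1354 − 700 = -2054;  -2829 − 2054 = -4883
-174 − 24 = -198;  -700 − 198 = -898;  -2054 − 898 = -2952;  -4883 − 2952 = -7835

-7835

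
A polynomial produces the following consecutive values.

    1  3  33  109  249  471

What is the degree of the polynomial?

3

2, 30, 76, 140, 222
28, 46, 64, 82
18, 18, 18
The third differences are constant, so the polynomial has degree 3.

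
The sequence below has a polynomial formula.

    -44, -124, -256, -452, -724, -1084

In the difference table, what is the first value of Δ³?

-12

Δ: -80, -132, -196, -272, -360
Δ²: -52, -64, -76, -88
Δ³: -12, -12, -12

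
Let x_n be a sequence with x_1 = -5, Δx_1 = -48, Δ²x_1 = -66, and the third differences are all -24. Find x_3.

-167

Build the table forward from the leading diagonal:
Δ³: -24, -24, -24
Δ²: -66, -90, -114
Δ: -48, -114, -204
x: -5, -53, -167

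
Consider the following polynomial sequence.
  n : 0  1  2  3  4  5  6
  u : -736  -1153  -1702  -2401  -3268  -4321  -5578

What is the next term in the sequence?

-7057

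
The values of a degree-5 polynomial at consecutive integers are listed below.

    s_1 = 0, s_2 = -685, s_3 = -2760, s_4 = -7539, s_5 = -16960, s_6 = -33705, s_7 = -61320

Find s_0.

-685  -2075  -4779  -9421  -16745  -27615
-1390  -2704  -4642  -7324  -10870
-1314  -1938  -2682  -3546
-624  -744  -864
-120  -120
The fifth differences are constant at -120.
Work back: -624 + 120 = -504;  -1314 + 504 = -810;  -1390 + 810 = -580;  -685 + 580 = -105;  0 + 105 = 105

105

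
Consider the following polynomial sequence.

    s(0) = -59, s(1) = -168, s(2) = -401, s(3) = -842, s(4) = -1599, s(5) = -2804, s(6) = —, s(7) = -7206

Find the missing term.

-4613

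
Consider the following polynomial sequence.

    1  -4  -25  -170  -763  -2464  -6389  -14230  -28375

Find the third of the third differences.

Δ: -5, -21, -145, -593, -1701, -3925, -7841, -14145
Δ²: -16, -124, -448, -1108, -2224, -3916, -6304
Δ³: -108, -324, -660, -1116, -1692, -2388
Δ⁴: -216, -336, -456, -576, -696
Δ⁵: -120, -120, -120, -120

-660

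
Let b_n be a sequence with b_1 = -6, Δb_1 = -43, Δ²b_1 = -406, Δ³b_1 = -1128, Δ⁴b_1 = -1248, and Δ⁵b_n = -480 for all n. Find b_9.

-189126

Build the table forward from the leading diagonal:
Fifth differences: -480  -480  -480  -480  -480  -480  -480  -480  -480
Fourth differences: -1248  -1728  -2208  -2688  -3168  -3648  -4128  -4608  -5088
Third differences: -1128  -2376  -4104  -6312  -9000  -12168  -15816  -19944  -24552
Second differences: -406  -1534  -3910  -8014  -14326  -23326  -35494  -51310  -71254
First differences: -43  -449  -1983  -5893  -13907  -28233  -51559  -87053  -138363
b: -6  -49  -498  -2481  -8374  -22281  -50514  -102073  -189126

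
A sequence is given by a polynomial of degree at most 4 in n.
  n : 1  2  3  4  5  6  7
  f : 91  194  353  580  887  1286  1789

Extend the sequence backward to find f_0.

32

First differences: 103, 159, 227, 307, 399, 503
Second differences: 56, 68, 80, 92, 104
Third differences: 12, 12, 12, 12
The third differences are constant at 12.
Work back: 56 − 12 = 44;  103 − 44 = 59;  91 − 59 = 32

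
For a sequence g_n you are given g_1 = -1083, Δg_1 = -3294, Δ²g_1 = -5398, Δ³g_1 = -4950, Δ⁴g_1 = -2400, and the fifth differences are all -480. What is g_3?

Build the table forward from the leading diagonal:
Fifth differences: -480  -480  -480
Fourth differences: -2400  -2880  -3360
Third differences: -4950  -7350  -10230
Second differences: -5398  -10348  -17698
First differences: -3294  -8692  -19040
g: -1083  -4377  -13069

-13069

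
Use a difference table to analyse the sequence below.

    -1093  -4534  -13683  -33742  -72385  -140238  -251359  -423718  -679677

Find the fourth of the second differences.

Δ: -3441, -9149, -20059, -38643, -67853, -111121, -172359, -255959
Δ²: -5708, -10910, -18584, -29210, -43268, -61238, -83600
Δ³: -5202, -7674, -10626, -14058, -17970, -22362
Δ⁴: -2472, -2952, -3432, -3912, -4392
Δ⁵: -480, -480, -480, -480

-29210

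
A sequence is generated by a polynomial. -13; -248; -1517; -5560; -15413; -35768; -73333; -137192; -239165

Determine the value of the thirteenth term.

-1380517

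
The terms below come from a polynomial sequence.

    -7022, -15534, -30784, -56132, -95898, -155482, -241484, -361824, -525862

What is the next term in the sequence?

-744518

Δ: -8512 , -15250 , -25348 , -39766 , -59584 , -86002 , -120340 , -164038
Δ²: -6738 , -10098 , -14418 , -19818 , -26418 , -34338 , -43698
Δ³: -3360 , -4320 , -5400 , -6600 , -7920 , -9360
Δ⁴: -960 , -1080 , -1200 , -1320 , -1440
Δ⁵: -120 , -120 , -120 , -120
Constant fifth difference = -120, so extend:
-1440 − 120 = -1560;  -9360 − 1560 = -10920;  -43698 − 10920 = -54618;  -164038 − 54618 = -218656;  -525862 − 218656 = -744518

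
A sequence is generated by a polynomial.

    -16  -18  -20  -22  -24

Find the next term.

-26

D1: -2, -2, -2, -2
First differences constant at -2.
-24 − 2 = -26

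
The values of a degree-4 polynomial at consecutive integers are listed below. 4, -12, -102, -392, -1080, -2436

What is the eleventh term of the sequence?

-33726

First differences: -16, -90, -290, -688, -1356
Second differences: -74, -200, -398, -668
Third differences: -126, -198, -270
Fourth differences: -72, -72
The fourth differences are constant (-72).
-270 − 72 = -342;  -668 − 342 = -1010;  -1356 − 1010 = -2366;  -2436 − 2366 = -4802
-342 − 72 = -414;  -1010 − 414 = -1424;  -2366 − 1424 = -3790;  -4802 − 3790 = -8592
-414 − 72 = -486;  -1424 − 486 = -1910;  -3790 − 1910 = -5700;  -8592 − 5700 = -14292
-486 − 72 = -558;  -1910 − 558 = -2468;  -5700 − 2468 = -8168;  -14292 − 8168 = -22460
-558 − 72 = -630;  -2468 − 630 = -3098;  -8168 − 3098 = -11266;  -22460 − 11266 = -33726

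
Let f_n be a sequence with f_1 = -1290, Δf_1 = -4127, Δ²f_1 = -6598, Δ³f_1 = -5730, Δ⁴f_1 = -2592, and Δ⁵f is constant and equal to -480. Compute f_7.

Build the table forward from the leading diagonal:
Fifth differences: -480, -480, -480, -480, -480, -480, -480
Fourth differences: -2592, -3072, -3552, -4032, -4512, -4992, -5472
Third differences: -5730, -8322, -11394, -14946, -18978, -23490, -28482
Second differences: -6598, -12328, -20650, -32044, -46990, -65968, -89458
First differences: -4127, -10725, -23053, -43703, -75747, -122737, -188705
f: -1290, -5417, -16142, -39195, -82898, -158645, -281382

-281382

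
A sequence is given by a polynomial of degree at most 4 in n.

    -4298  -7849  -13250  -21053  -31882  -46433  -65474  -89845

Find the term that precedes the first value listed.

-2117

Δ: -3551  -5401  -7803  -10829  -14551  -19041  -24371
Δ²: -1850  -2402  -3026  -3722  -4490  -5330
Δ³: -552  -624  -696  -768  -840
Δ⁴: -72  -72  -72  -72
The fourth differences are constant at -72.
Work back: -552 + 72 = -480;  -1850 + 480 = -1370;  -3551 + 1370 = -2181;  -4298 + 2181 = -2117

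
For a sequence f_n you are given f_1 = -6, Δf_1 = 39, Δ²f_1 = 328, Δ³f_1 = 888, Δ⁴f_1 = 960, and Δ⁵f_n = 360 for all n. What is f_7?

Build the table forward from the leading diagonal:
D5: 360, 360, 360, 360, 360, 360, 360
D4: 960, 1320, 1680, 2040, 2400, 2760, 3120
D3: 888, 1848, 3168, 4848, 6888, 9288, 12048
D2: 328, 1216, 3064, 6232, 11080, 17968, 27256
D1: 39, 367, 1583, 4647, 10879, 21959, 39927
f: -6, 33, 400, 1983, 6630, 17509, 39468

39468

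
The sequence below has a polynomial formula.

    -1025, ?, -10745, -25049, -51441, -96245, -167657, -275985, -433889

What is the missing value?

-3837

Using the last 7 terms:
First differences: -14304, -26392, -44804, -71412, -108328, -157904
Second differences: -12088, -18412, -26608, -36916, -49576
Third differences: -6324, -8196, -10308, -12660
Fourth differences: -1872, -2112, -2352
Fifth differences: -240, -240
Constant fifth difference = -240.
Extend backward: -1872 + 240 = -1632;  -6324 + 1632 = -4692;  -12088 + 4692 = -7396;  -14304 + 7396 = -6908;  -10745 + 6908 = -3837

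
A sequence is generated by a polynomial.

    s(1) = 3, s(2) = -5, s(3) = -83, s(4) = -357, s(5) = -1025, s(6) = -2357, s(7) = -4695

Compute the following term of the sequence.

-8453

-8 , -78 , -274 , -668 , -1332 , -2338
-70 , -196 , -394 , -664 , -1006
-126 , -198 , -270 , -342
-72 , -72 , -72
Fourth differences constant at -72.
-342 − 72 = -414;  -1006 − 414 = -1420;  -2338 − 1420 = -3758;  -4695 − 3758 = -8453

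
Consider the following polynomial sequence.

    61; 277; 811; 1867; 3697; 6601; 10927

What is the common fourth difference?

48

D1: 216, 534, 1056, 1830, 2904, 4326
D2: 318, 522, 774, 1074, 1422
D3: 204, 252, 300, 348
D4: 48, 48, 48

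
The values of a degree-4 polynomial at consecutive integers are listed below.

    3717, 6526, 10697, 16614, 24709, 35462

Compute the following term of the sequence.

2809 , 4171 , 5917 , 8095 , 10753
1362 , 1746 , 2178 , 2658
384 , 432 , 480
48 , 48
The fourth differences are constant (48).
480 + 48 = 528;  2658 + 528 = 3186;  10753 + 3186 = 13939;  35462 + 13939 = 49401

49401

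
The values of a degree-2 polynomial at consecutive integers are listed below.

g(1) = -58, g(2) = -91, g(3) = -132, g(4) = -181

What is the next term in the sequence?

First differences: -33, -41, -49
Second differences: -8, -8
Second differences constant at -8.
-49 − 8 = -57;  -181 − 57 = -238

-238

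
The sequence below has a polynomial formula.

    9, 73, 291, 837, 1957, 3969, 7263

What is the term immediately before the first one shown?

Δ: 64  218  546  1120  2012  3294
Δ²: 154  328  574  892  1282
Δ³: 174  246  318  390
Δ⁴: 72  72  72
The fourth differences are constant at 72.
Work back: 174 − 72 = 102;  154 − 102 = 52;  64 − 52 = 12;  9 − 12 = -3

-3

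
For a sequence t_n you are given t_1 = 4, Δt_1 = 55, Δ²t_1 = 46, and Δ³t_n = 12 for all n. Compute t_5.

548

Build the table forward from the leading diagonal:
D3: 12  12  12  12  12
D2: 46  58  70  82  94
D1: 55  101  159  229  311
t: 4  59  160  319  548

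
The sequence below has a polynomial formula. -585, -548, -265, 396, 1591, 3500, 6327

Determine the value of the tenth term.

37 , 283 , 661 , 1195 , 1909 , 2827
246 , 378 , 534 , 714 , 918
132 , 156 , 180 , 204
24 , 24 , 24
The fourth differences are constant (24).
204 + 24 = 228;  918 + 228 = 1146;  2827 + 1146 = 3973;  6327 + 3973 = 10300
228 + 24 = 252;  1146 + 252 = 1398;  3973 + 1398 = 5371;  10300 + 5371 = 15671
252 + 24 = 276;  1398 + 276 = 1674;  5371 + 1674 = 7045;  15671 + 7045 = 22716

22716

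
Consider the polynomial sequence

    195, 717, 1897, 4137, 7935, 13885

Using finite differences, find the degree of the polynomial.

4

First differences: 522, 1180, 2240, 3798, 5950
Second differences: 658, 1060, 1558, 2152
Third differences: 402, 498, 594
Fourth differences: 96, 96
The fourth differences are constant, so the polynomial has degree 4.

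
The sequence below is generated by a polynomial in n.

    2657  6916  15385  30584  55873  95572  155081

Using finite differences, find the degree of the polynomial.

4259, 8469, 15199, 25289, 39699, 59509
4210, 6730, 10090, 14410, 19810
2520, 3360, 4320, 5400
840, 960, 1080
120, 120
The fifth differences are constant, so the polynomial has degree 5.

5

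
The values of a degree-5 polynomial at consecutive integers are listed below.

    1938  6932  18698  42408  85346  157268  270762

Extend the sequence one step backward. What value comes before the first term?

296

4994, 11766, 23710, 42938, 71922, 113494
6772, 11944, 19228, 28984, 41572
5172, 7284, 9756, 12588
2112, 2472, 2832
360, 360
The fifth differences are constant at 360.
Work back: 2112 − 360 = 1752;  5172 − 1752 = 3420;  6772 − 3420 = 3352;  4994 − 3352 = 1642;  1938 − 1642 = 296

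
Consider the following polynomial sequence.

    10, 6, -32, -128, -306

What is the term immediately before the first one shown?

First differences: -4  -38  -96  -178
Second differences: -34  -58  -82
Third differences: -24  -24
The third differences are constant at -24.
Work back: -34 + 24 = -10;  -4 + 10 = 6;  10 − 6 = 4

4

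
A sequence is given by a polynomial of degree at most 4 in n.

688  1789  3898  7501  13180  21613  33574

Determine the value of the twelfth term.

1101, 2109, 3603, 5679, 8433, 11961
1008, 1494, 2076, 2754, 3528
486, 582, 678, 774
96, 96, 96
Fourth differences constant at 96.
774 + 96 = 870;  3528 + 870 = 4398;  11961 + 4398 = 16359;  33574 + 16359 = 49933
870 + 96 = 966;  4398 + 966 = 5364;  16359 + 5364 = 21723;  49933 + 21723 = 71656
966 + 96 = 1062;  5364 + 1062 = 6426;  21723 + 6426 = 28149;  71656 + 28149 = 99805
1062 + 96 = 1158;  6426 + 1158 = 7584;  28149 + 7584 = 35733;  99805 + 35733 = 135538
1158 + 96 = 1254;  7584 + 1254 = 8838;  35733 + 8838 = 44571;  135538 + 44571 = 180109

180109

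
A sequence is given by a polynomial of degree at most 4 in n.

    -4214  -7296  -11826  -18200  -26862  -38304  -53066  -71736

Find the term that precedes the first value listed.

-2232

D1: -3082, -4530, -6374, -8662, -11442, -14762, -18670
D2: -1448, -1844, -2288, -2780, -3320, -3908
D3: -396, -444, -492, -540, -588
D4: -48, -48, -48, -48
The fourth differences are constant at -48.
Work back: -396 + 48 = -348;  -1448 + 348 = -1100;  -3082 + 1100 = -1982;  -4214 + 1982 = -2232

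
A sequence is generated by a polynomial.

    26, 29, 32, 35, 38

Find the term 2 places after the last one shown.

44

D1: 3, 3, 3, 3
First differences constant at 3.
38 + 3 = 41
41 + 3 = 44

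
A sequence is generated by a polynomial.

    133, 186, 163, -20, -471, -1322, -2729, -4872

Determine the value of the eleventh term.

Δ: 53  -23  -183  -451  -851  -1407  -2143
Δ²: -76  -160  -268  -400  -556  -736
Δ³: -84  -108  -132  -156  -180
Δ⁴: -24  -24  -24  -24
The fourth differences are constant (-24).
-180 − 24 = -204;  -736 − 204 = -940;  -2143 − 940 = -3083;  -4872 − 3083 = -7955
-204 − 24 = -228;  -940 − 228 = -1168;  -3083 − 1168 = -4251;  -7955 − 4251 = -12206
-228 − 24 = -252;  -1168 − 252 = -1420;  -4251 − 1420 = -5671;  -12206 − 5671 = -17877

-17877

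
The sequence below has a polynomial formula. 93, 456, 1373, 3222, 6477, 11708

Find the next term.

19581

D1: 363  917  1849  3255  5231
D2: 554  932  1406  1976
D3: 378  474  570
D4: 96  96
Fourth differences constant at 96.
570 + 96 = 666;  1976 + 666 = 2642;  5231 + 2642 = 7873;  11708 + 7873 = 19581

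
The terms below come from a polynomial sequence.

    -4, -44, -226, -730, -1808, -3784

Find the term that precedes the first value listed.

-40  -182  -504  -1078  -1976
-142  -322  -574  -898
-180  -252  -324
-72  -72
The fourth differences are constant at -72.
Work back: -180 + 72 = -108;  -142 + 108 = -34;  -40 + 34 = -6;  -4 + 6 = 2

2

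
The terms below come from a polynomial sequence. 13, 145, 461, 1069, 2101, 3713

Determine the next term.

6085

First differences: 132 , 316 , 608 , 1032 , 1612
Second differences: 184 , 292 , 424 , 580
Third differences: 108 , 132 , 156
Fourth differences: 24 , 24
Constant fourth difference = 24, so extend:
156 + 24 = 180;  580 + 180 = 760;  1612 + 760 = 2372;  3713 + 2372 = 6085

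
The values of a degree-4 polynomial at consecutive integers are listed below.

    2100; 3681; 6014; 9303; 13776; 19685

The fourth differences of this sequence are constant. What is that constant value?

D1: 1581, 2333, 3289, 4473, 5909
D2: 752, 956, 1184, 1436
D3: 204, 228, 252
D4: 24, 24

24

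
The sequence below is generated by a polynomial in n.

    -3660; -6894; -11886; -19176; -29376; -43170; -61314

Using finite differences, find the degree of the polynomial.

4

-3234, -4992, -7290, -10200, -13794, -18144
-1758, -2298, -2910, -3594, -4350
-540, -612, -684, -756
-72, -72, -72
The fourth differences are constant, so the polynomial has degree 4.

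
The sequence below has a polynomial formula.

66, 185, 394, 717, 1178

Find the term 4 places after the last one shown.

First differences: 119, 209, 323, 461
Second differences: 90, 114, 138
Third differences: 24, 24
The third differences are constant (24).
138 + 24 = 162;  461 + 162 = 623;  1178 + 623 = 1801
162 + 24 = 186;  623 + 186 = 809;  1801 + 809 = 2610
186 + 24 = 210;  809 + 210 = 1019;  2610 + 1019 = 3629
210 + 24 = 234;  1019 + 234 = 1253;  3629 + 1253 = 4882

4882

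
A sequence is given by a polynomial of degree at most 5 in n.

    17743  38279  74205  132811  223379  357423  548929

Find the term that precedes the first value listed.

7059

First differences: 20536, 35926, 58606, 90568, 134044, 191506
Second differences: 15390, 22680, 31962, 43476, 57462
Third differences: 7290, 9282, 11514, 13986
Fourth differences: 1992, 2232, 2472
Fifth differences: 240, 240
The fifth differences are constant at 240.
Work back: 1992 − 240 = 1752;  7290 − 1752 = 5538;  15390 − 5538 = 9852;  20536 − 9852 = 10684;  17743 − 10684 = 7059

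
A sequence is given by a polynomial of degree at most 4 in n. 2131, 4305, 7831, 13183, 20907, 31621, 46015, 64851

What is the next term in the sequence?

Δ: 2174, 3526, 5352, 7724, 10714, 14394, 18836
Δ²: 1352, 1826, 2372, 2990, 3680, 4442
Δ³: 474, 546, 618, 690, 762
Δ⁴: 72, 72, 72, 72
The fourth differences are constant (72).
762 + 72 = 834;  4442 + 834 = 5276;  18836 + 5276 = 24112;  64851 + 24112 = 88963

88963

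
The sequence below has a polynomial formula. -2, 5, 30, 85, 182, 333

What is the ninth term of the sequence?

First differences: 7 , 25 , 55 , 97 , 151
Second differences: 18 , 30 , 42 , 54
Third differences: 12 , 12 , 12
The third differences are constant (12).
54 + 12 = 66;  151 + 66 = 217;  333 + 217 = 550
66 + 12 = 78;  217 + 78 = 295;  550 + 295 = 845
78 + 12 = 90;  295 + 90 = 385;  845 + 385 = 1230

1230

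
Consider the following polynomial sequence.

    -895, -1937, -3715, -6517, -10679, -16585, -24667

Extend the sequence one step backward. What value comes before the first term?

-349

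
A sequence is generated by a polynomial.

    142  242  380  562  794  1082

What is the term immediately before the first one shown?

100  138  182  232  288
38  44  50  56
6  6  6
The third differences are constant at 6.
Work back: 38 − 6 = 32;  100 − 32 = 68;  142 − 68 = 74

74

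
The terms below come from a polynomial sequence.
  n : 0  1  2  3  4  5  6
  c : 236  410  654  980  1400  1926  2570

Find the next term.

174, 244, 326, 420, 526, 644
70, 82, 94, 106, 118
12, 12, 12, 12
Third differences constant at 12.
118 + 12 = 130;  644 + 130 = 774;  2570 + 774 = 3344

3344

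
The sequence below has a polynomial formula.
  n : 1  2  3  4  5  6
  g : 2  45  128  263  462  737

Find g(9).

43, 83, 135, 199, 275
40, 52, 64, 76
12, 12, 12
Constant third difference = 12, so extend:
76 + 12 = 88;  275 + 88 = 363;  737 + 363 = 1100
88 + 12 = 100;  363 + 100 = 463;  1100 + 463 = 1563
100 + 12 = 112;  463 + 112 = 575;  1563 + 575 = 2138

2138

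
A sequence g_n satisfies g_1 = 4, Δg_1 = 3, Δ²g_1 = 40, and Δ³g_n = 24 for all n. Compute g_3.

50

Build the table forward from the leading diagonal:
Δ³: 24  24  24
Δ²: 40  64  88
Δ: 3  43  107
g: 4  7  50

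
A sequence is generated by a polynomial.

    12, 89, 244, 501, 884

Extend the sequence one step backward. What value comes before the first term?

Δ: 77  155  257  383
Δ²: 78  102  126
Δ³: 24  24
The third differences are constant at 24.
Work back: 78 − 24 = 54;  77 − 54 = 23;  12 − 23 = -11

-11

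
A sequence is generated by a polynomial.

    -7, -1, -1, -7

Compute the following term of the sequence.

First differences: 6  0  -6
Second differences: -6  -6
Second differences constant at -6.
-6 − 6 = -12;  -7 − 12 = -19

-19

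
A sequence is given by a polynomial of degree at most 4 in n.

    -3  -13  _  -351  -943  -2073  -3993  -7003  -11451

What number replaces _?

Using the last 6 terms:
Δ: -592  -1130  -1920  -3010  -4448
Δ²: -538  -790  -1090  -1438
Δ³: -252  -300  -348
Δ⁴: -48  -48
Constant fourth difference = -48.
Extend backward: -252 + 48 = -204;  -538 + 204 = -334;  -592 + 334 = -258;  -351 + 258 = -93

-93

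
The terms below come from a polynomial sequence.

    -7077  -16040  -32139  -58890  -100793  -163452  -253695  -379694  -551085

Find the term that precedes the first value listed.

-2598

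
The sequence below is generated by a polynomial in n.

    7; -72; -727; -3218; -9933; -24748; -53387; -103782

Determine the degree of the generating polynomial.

D1: -79, -655, -2491, -6715, -14815, -28639, -50395
D2: -576, -1836, -4224, -8100, -13824, -21756
D3: -1260, -2388, -3876, -5724, -7932
D4: -1128, -1488, -1848, -2208
D5: -360, -360, -360
The fifth differences are constant, so the polynomial has degree 5.

5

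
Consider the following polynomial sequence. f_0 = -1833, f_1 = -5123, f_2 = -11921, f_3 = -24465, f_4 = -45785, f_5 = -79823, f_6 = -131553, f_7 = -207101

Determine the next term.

-313865

Δ: -3290 , -6798 , -12544 , -21320 , -34038 , -51730 , -75548
Δ²: -3508 , -5746 , -8776 , -12718 , -17692 , -23818
Δ³: -2238 , -3030 , -3942 , -4974 , -6126
Δ⁴: -792 , -912 , -1032 , -1152
Δ⁵: -120 , -120 , -120
Constant fifth difference = -120, so extend:
-1152 − 120 = -1272;  -6126 − 1272 = -7398;  -23818 − 7398 = -31216;  -75548 − 31216 = -106764;  -207101 − 106764 = -313865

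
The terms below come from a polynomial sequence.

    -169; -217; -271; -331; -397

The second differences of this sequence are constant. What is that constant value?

Δ: -48, -54, -60, -66
Δ²: -6, -6, -6

-6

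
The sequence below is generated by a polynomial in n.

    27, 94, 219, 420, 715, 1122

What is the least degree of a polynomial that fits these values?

3

First differences: 67, 125, 201, 295, 407
Second differences: 58, 76, 94, 112
Third differences: 18, 18, 18
The third differences are constant, so the polynomial has degree 3.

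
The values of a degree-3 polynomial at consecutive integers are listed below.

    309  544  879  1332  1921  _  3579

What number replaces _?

Using the first 5 terms:
First differences: 235, 335, 453, 589
Second differences: 100, 118, 136
Third differences: 18, 18
Constant third difference = 18.
Extend forward: 136 + 18 = 154;  589 + 154 = 743;  1921 + 743 = 2664

2664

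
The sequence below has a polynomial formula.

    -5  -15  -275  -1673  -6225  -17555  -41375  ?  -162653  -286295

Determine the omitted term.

-85965

Using the first 7 terms:
Δ: -10  -260  -1398  -4552  -11330  -23820
Δ²: -250  -1138  -3154  -6778  -12490
Δ³: -888  -2016  -3624  -5712
Δ⁴: -1128  -1608  -2088
Δ⁵: -480  -480
Constant fifth difference = -480.
Extend forward: -2088 − 480 = -2568;  -5712 − 2568 = -8280;  -12490 − 8280 = -20770;  -23820 − 20770 = -44590;  -41375 − 44590 = -85965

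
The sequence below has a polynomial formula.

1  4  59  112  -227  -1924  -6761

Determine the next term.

3, 55, 53, -339, -1697, -4837
52, -2, -392, -1358, -3140
-54, -390, -966, -1782
-336, -576, -816
-240, -240
Constant fifth difference = -240, so extend:
-816 − 240 = -1056;  -1782 − 1056 = -2838;  -3140 − 2838 = -5978;  -4837 − 5978 = -10815;  -6761 − 10815 = -17576

-17576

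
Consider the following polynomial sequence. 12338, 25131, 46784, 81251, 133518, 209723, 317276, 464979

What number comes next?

First differences: 12793 , 21653 , 34467 , 52267 , 76205 , 107553 , 147703
Second differences: 8860 , 12814 , 17800 , 23938 , 31348 , 40150
Third differences: 3954 , 4986 , 6138 , 7410 , 8802
Fourth differences: 1032 , 1152 , 1272 , 1392
Fifth differences: 120 , 120 , 120
The fifth differences are constant (120).
1392 + 120 = 1512;  8802 + 1512 = 10314;  40150 + 10314 = 50464;  147703 + 50464 = 198167;  464979 + 198167 = 663146

663146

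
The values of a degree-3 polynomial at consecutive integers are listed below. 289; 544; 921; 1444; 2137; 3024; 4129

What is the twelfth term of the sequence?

13764

255  377  523  693  887  1105
122  146  170  194  218
24  24  24  24
Third differences constant at 24.
218 + 24 = 242;  1105 + 242 = 1347;  4129 + 1347 = 5476
242 + 24 = 266;  1347 + 266 = 1613;  5476 + 1613 = 7089
266 + 24 = 290;  1613 + 290 = 1903;  7089 + 1903 = 8992
290 + 24 = 314;  1903 + 314 = 2217;  8992 + 2217 = 11209
314 + 24 = 338;  2217 + 338 = 2555;  11209 + 2555 = 13764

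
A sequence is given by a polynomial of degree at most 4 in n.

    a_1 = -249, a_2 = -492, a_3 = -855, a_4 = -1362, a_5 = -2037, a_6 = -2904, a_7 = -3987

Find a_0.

D1: -243, -363, -507, -675, -867, -1083
D2: -120, -144, -168, -192, -216
D3: -24, -24, -24, -24
The third differences are constant at -24.
Work back: -120 + 24 = -96;  -243 + 96 = -147;  -249 + 147 = -102

-102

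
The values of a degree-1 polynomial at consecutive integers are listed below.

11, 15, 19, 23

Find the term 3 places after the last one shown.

Δ: 4 , 4 , 4
Constant first difference = 4, so extend:
23 + 4 = 27
27 + 4 = 31
31 + 4 = 35

35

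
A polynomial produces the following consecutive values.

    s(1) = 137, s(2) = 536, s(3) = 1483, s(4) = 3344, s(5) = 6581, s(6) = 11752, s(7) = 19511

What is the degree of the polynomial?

4

D1: 399, 947, 1861, 3237, 5171, 7759
D2: 548, 914, 1376, 1934, 2588
D3: 366, 462, 558, 654
D4: 96, 96, 96
The fourth differences are constant, so the polynomial has degree 4.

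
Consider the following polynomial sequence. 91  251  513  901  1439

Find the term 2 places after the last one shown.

3061

First differences: 160 , 262 , 388 , 538
Second differences: 102 , 126 , 150
Third differences: 24 , 24
Constant third difference = 24, so extend:
150 + 24 = 174;  538 + 174 = 712;  1439 + 712 = 2151
174 + 24 = 198;  712 + 198 = 910;  2151 + 910 = 3061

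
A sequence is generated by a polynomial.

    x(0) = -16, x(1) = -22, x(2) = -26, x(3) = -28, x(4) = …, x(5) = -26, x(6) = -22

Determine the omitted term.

Using the first 4 terms:
-6, -4, -2
2, 2
Constant second difference = 2.
Extend forward: -2 + 2 = 0;  -28 + 0 = -28

-28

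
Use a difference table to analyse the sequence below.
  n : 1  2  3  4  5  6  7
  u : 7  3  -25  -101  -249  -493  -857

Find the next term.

First differences: -4  -28  -76  -148  -244  -364
Second differences: -24  -48  -72  -96  -120
Third differences: -24  -24  -24  -24
The third differences are constant (-24).
-120 − 24 = -144;  -364 − 144 = -508;  -857 − 508 = -1365

-1365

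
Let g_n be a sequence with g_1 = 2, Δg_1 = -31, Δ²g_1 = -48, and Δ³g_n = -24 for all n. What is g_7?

-1384

Build the table forward from the leading diagonal:
Third differences: -24, -24, -24, -24, -24, -24, -24
Second differences: -48, -72, -96, -120, -144, -168, -192
First differences: -31, -79, -151, -247, -367, -511, -679
g: 2, -29, -108, -259, -506, -873, -1384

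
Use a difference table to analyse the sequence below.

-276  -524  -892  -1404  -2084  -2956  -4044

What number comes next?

D1: -248  -368  -512  -680  -872  -1088
D2: -120  -144  -168  -192  -216
D3: -24  -24  -24  -24
Constant third difference = -24, so extend:
-216 − 24 = -240;  -1088 − 240 = -1328;  -4044 − 1328 = -5372

-5372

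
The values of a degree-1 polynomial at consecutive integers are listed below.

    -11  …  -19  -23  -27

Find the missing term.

Using the last 3 terms:
Δ: -4, -4
Constant first difference = -4.
Extend backward: -19 + 4 = -15

-15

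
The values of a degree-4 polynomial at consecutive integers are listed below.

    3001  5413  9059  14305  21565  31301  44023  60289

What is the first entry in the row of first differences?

First differences: 2412, 3646, 5246, 7260, 9736, 12722, 16266
Second differences: 1234, 1600, 2014, 2476, 2986, 3544
Third differences: 366, 414, 462, 510, 558
Fourth differences: 48, 48, 48, 48

2412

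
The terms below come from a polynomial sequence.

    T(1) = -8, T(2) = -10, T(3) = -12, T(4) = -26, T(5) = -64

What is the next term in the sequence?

First differences: -2, -2, -14, -38
Second differences: 0, -12, -24
Third differences: -12, -12
The third differences are constant (-12).
-24 − 12 = -36;  -38 − 36 = -74;  -64 − 74 = -138

-138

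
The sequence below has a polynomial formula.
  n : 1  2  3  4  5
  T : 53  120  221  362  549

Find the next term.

D1: 67  101  141  187
D2: 34  40  46
D3: 6  6
Constant third difference = 6, so extend:
46 + 6 = 52;  187 + 52 = 239;  549 + 239 = 788

788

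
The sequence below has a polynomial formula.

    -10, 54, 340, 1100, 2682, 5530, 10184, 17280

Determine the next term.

64  286  760  1582  2848  4654  7096
222  474  822  1266  1806  2442
252  348  444  540  636
96  96  96  96
Constant fourth difference = 96, so extend:
636 + 96 = 732;  2442 + 732 = 3174;  7096 + 3174 = 10270;  17280 + 10270 = 27550

27550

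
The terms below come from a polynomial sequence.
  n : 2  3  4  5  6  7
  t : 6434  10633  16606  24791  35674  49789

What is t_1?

3619

Δ: 4199, 5973, 8185, 10883, 14115
Δ²: 1774, 2212, 2698, 3232
Δ³: 438, 486, 534
Δ⁴: 48, 48
The fourth differences are constant at 48.
Work back: 438 − 48 = 390;  1774 − 390 = 1384;  4199 − 1384 = 2815;  6434 − 2815 = 3619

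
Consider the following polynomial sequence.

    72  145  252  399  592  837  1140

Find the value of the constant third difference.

D1: 73, 107, 147, 193, 245, 303
D2: 34, 40, 46, 52, 58
D3: 6, 6, 6, 6

6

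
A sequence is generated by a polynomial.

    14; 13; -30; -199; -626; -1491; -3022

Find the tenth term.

-14611

First differences: -1, -43, -169, -427, -865, -1531
Second differences: -42, -126, -258, -438, -666
Third differences: -84, -132, -180, -228
Fourth differences: -48, -48, -48
Constant fourth difference = -48, so extend:
-228 − 48 = -276;  -666 − 276 = -942;  -1531 − 942 = -2473;  -3022 − 2473 = -5495
-276 − 48 = -324;  -942 − 324 = -1266;  -2473 − 1266 = -3739;  -5495 − 3739 = -9234
-324 − 48 = -372;  -1266 − 372 = -1638;  -3739 − 1638 = -5377;  -9234 − 5377 = -14611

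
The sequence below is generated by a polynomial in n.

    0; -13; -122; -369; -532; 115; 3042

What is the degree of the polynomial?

D1: -13, -109, -247, -163, 647, 2927
D2: -96, -138, 84, 810, 2280
D3: -42, 222, 726, 1470
D4: 264, 504, 744
D5: 240, 240
The fifth differences are constant, so the polynomial has degree 5.

5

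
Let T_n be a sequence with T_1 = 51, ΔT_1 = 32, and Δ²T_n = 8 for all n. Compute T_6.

291

Build the table forward from the leading diagonal:
Δ²: 8, 8, 8, 8, 8, 8
Δ: 32, 40, 48, 56, 64, 72
T: 51, 83, 123, 171, 227, 291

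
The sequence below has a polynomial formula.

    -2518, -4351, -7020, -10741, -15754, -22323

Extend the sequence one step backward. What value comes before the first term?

D1: -1833  -2669  -3721  -5013  -6569
D2: -836  -1052  -1292  -1556
D3: -216  -240  -264
D4: -24  -24
The fourth differences are constant at -24.
Work back: -216 + 24 = -192;  -836 + 192 = -644;  -1833 + 644 = -1189;  -2518 + 1189 = -1329

-1329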